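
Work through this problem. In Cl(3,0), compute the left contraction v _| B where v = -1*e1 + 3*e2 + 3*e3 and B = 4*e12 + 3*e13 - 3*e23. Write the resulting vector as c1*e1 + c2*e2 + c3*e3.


Left contraction v _| B = <vB>_1 (grade-1 part of the geometric product vB).
Using e1_|e12 = e2, e2_|e12 = -e1, e1_|e13 = e3, e3_|e13 = -e1, e2_|e23 = e3, e3_|e23 = -e2:
e1 coeff: -v2*b12 - v3*b13 = -(3)*(4) - (3)*(3) = -21
e2 coeff: v1*b12 - v3*b23 = (-1)*(4) - (3)*(-3) = 5
e3 coeff: v1*b13 + v2*b23 = (-1)*(3) + (3)*(-3) = -12
v _| B = -21*e1 + 5*e2 - 12*e3


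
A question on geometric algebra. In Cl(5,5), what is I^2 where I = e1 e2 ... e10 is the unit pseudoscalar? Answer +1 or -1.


The pseudoscalar I = e1...e_n (product of all n generators) of Cl(p,q) satisfies I^2 = (-1)^(q + n(n-1)/2).
p = 5, q = 5, n = p + q = 10
n(n-1)/2 = 10 * 9 / 2 = 45
Exponent = q + n(n-1)/2 = 5 + 45 = 50
I^2 = (-1)^50 = +1


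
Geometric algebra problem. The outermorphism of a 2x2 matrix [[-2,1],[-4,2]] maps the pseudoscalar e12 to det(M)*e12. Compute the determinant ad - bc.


The outermorphism of a linear map f sends e1^e2 to f(e1)^f(e2).
f(e1) = -2*e1 - 4*e2
f(e2) = 1*e1 + 2*e2
f(e1) ^ f(e2) = (-2*e1 - 4*e2) ^ (1*e1 + 2*e2)
= (-2)*2*e12 + (-4)*1*e21
= (-4 - (-4))*e12
= 0*e12
Coefficient = 0


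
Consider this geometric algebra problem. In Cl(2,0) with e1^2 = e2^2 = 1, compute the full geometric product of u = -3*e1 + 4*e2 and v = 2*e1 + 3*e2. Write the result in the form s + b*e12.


Expand: (-3*e1 + 4*e2)(2*e1 + 3*e2)
= (-3)*2*e1e1 + (-3)*3*e1e2 + 4*2*e2e1 + 4*3*e2e2
Using e1^2 = e2^2 = 1, e2e1 = -e1e2:
Scalar part s = (-3)*2 + 4*3 = -6 + 12 = 6
Bivector part b = (-3)*3 - 4*2 = -9 - 8 = -17
uv = 6 - 17*e12


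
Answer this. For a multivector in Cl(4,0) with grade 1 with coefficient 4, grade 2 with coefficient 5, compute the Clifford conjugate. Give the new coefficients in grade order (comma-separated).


Clifford conjugate sign for grade k: (-1)^(k(k+1)/2)
Grade 1: (-1)^(1*2/2) = (-1)^1 = -1, coeff 4 -> -4
Grade 2: (-1)^(2*3/2) = (-1)^3 = -1, coeff 5 -> -5
Conjugated coefficients: -4, -5


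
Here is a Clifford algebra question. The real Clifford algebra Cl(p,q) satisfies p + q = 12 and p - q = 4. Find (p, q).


We need p + q = 12 and p - q = 4.
Adding: 2p = 12 + 4 = 16, so p = 8.
Then q = 12 - 8 = 4.
(p, q) = (8, 4)


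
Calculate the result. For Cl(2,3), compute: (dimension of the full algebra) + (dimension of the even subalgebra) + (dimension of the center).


n = 2 + 3 = 5
Total dim = 2^5 = 32
Even subalgebra dim = 2^4 = 16
n is odd, so center dim = 2
Sum = 32 + 16 + 2 = 50


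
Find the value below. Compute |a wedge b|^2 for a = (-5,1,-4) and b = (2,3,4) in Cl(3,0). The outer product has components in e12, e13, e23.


a wedge b = (a1*b2 - a2*b1)*e12 + (a1*b3 - a3*b1)*e13 + (a2*b3 - a3*b2)*e23
e12 coeff: (-5)*3 - 1*2 = -15 - 2 = -17
e13 coeff: (-5)*4 - (-4)*2 = -20 - (-8) = -12
e23 coeff: 1*4 - (-4)*3 = 4 - (-12) = 16
|a wedge b|^2 = (-17)^2 + (-12)^2 + 16^2
= 289 + 144 + 256
= 689


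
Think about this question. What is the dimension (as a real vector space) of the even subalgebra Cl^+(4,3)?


Even subalgebra dimension = 2^(n-1)
n = 4 + 3 = 7
2^(7 - 1) = 2^6 = 64
Verification: sum of C(7,k) for even k = 1 + 21 + 35 + 7 = 64
Result = 64


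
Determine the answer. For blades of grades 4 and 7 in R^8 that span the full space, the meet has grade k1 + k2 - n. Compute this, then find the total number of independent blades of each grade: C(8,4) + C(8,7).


Meet grade = grade(A) + grade(B) - n
= 4 + 7 - 8 = 3
C(8,4) = 70
C(8,7) = 8
dim_A + dim_B = 70 + 8 = 78


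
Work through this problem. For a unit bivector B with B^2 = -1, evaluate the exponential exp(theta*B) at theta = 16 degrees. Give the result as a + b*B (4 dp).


For a unit bivector B with B^2 = -1, the exponential series gives
e^(theta*B) = cos(theta) + sin(theta)*B (the GA analogue of Euler's formula).
theta = 16 degrees = 0.279253 rad
cos(16 deg) = 0.9613
sin(16 deg) = 0.2756
exp(theta*B) = 0.9613 + 0.2756*B


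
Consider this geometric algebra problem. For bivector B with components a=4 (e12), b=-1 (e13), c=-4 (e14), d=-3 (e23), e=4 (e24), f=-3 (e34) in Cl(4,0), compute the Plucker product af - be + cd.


Plucker relation: af - be + cd
a*f = 4*(-3) = -12
b*e = (-1)*4 = -4
c*d = (-4)*(-3) = 12
af - be + cd = -12 - (-4) + 12
= 4


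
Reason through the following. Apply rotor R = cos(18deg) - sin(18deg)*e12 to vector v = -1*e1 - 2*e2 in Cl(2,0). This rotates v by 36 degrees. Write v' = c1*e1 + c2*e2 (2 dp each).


Rotor R = cos(18deg) - sin(18deg)*e12
Rotation angle theta = 2 * 18 = 36 degrees
v' = R*v*~R rotates v by theta.
cos(36deg) = 0.8090, sin(36deg) = 0.5878
v'_1 = -1*cos(36deg) - (-2)*sin(36deg)
= -1*0.8090 - (-2)*0.5878
= 0.37
v'_2 = -1*sin(36deg) + (-2)*cos(36deg)
= -1*0.5878 + (-2)*0.8090
= -2.21
v' = 0.37*e1 - 2.21*e2


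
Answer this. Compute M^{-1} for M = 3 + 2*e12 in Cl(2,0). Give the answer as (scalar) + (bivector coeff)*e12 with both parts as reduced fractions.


M = 3 + 2*e12, where e12^2 = -1.
Since M commutes with its reverse ~M = a - b*e12, M * ~M = a^2 - b^2*e12^2 = a^2 + b^2.
So M^{-1} = ~M / (a^2 + b^2) = (a - b*e12)/(a^2 + b^2).
a^2 + b^2 = 9 + 4 = 13
Scalar part = 3/13 = 3/13
Bivector coeff = -2/13 = -2/13
M^{-1} = 3/13 - 2/13*e12


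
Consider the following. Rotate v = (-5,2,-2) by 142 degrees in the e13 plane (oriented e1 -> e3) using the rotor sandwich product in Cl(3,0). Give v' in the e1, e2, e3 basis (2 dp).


Rotor R = cos(71deg) - sin(71deg)*e13
Rotation angle theta = 2 * 71 = 142 degrees in the e13 plane (e1 -> e3).
The component perpendicular to the plane (e2) is invariant: v'_2 = v2 = 2.00
cos(142deg) = -0.7880, sin(142deg) = 0.6157
v'_1 = v1*cos(theta) - v3*sin(theta) = -5*(-0.7880) - (-2)*0.6157 = 5.17
v'_3 = v1*sin(theta) + v3*cos(theta) = -5*0.6157 + (-2)*(-0.7880) = -1.50
v' = 5.17*e1 + 2.00*e2 - 1.50*e3


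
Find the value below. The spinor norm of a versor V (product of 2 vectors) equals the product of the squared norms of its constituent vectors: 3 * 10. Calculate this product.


Spinor norm N(V) = |v1|^2 * |v2|^2 * ... * |v2|^2
= 3 * 10
Running product: 3, 30
N(V) = 30


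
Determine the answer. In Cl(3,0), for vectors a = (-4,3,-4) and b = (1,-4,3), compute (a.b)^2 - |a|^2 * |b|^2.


a . b = (-4)*1 + 3*(-4) + (-4)*3
= -4 + (-12) + (-12) = -28
|a|^2 = (-4)^2 + 3^2 + (-4)^2 = 41
|b|^2 = 1^2 + (-4)^2 + 3^2 = 26
(a.b)^2 = (-28)^2 = 784
|a|^2 * |b|^2 = 41 * 26 = 1066
Result = 784 - 1066 = -282


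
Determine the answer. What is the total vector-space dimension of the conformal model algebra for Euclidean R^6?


The conformal model of R^6 uses Cl(7,1): the 6 Euclidean generators plus two extra orthogonal generators e+ (e+^2 = +1) and e- (e-^2 = -1), from which the null vectors e0, einf are built.
Number of generators m = 6 + 2 = 8.
dim Cl(p,q) = 2^m = 2^8 = 256


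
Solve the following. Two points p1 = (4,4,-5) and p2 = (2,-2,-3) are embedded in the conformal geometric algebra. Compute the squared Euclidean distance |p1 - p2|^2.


p1 - p2 = (2, 6, -2)
|p1 - p2|^2 = 2^2 + 6^2 + (-2)^2
= 4 + 36 + 4
= 44


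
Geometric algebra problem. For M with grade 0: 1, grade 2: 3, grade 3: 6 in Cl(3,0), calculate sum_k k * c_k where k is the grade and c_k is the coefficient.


Grade-weighted sum = sum of grade_k * coefficient_k
0*1 = 0
2*3 = 6
3*6 = 18
Total = 0 + 6 + 18 = 24


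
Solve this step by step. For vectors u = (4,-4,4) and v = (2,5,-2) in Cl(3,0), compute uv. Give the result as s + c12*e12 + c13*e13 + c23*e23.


In Cl(3,0): e_i^2 = 1, e_ie_j = -e_je_i for i != j.
Scalar part = u . v = 4*2 + (-4)*5 + 4*(-2)
= 8 + (-20) + (-8) = -20
e12 coeff = 4*5 - (-4)*2 = 20 - (-8) = 28
e13 coeff = 4*(-2) - 4*2 = -8 - 8 = -16
e23 coeff = (-4)*(-2) - 4*5 = 8 - 20 = -12
uv = -20 + 28*e12 - 16*e13 - 12*e23


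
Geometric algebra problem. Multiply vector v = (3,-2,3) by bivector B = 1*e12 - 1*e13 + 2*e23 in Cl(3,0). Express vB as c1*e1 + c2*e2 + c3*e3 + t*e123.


vB has grade-1 (vector) and grade-3 (trivector) parts: vB = (v _| B) + (v ^ B).
Vector part <vB>_1:
  e1: -v2*b12 - v3*b13 = -(-2)*(1) - (3)*(-1) = 5
  e2: v1*b12 - v3*b23 = (3)*(1) - (3)*(2) = -3
  e3: v1*b13 + v2*b23 = (3)*(-1) + (-2)*(2) = -7
Trivector part <vB>_3:
  e123: v1*b23 - v2*b13 + v3*b12 = (3)*(2) - (-2)*(-1) + (3)*(1) = 7
vB = 5*e1 - 3*e2 - 7*e3 + 7*e123


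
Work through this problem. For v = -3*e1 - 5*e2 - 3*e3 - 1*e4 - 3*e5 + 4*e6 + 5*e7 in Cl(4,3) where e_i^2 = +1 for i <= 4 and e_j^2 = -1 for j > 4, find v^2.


v^2 = sum of c_i^2 * e_i^2
Positive signature terms (e_i^2 = +1): (-3)^2 + (-5)^2 + (-3)^2 + (-1)^2 = 44
Negative signature terms (e_j^2 = -1): (-3)^2 + 4^2 + 5^2 = 50
v^2 = 44 - 50 = -6


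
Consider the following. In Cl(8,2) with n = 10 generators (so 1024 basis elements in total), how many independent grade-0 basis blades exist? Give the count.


Number of grade-k basis blades in Cl(p,q) with n = p + q is C(n, k).
n = 8 + 2 = 10
C(10, 0) = 10! / (0! * 10!)
= 3628800 / (1 * 3628800)
= 1


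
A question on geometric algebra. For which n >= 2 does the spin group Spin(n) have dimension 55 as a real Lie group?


dim Spin(n) = dim so(n) = n(n-1)/2.
Solve n(n-1)/2 = 55, i.e. n^2 - n - 110 = 0.
Discriminant = 1 + 8*55 = 441
n = (1 + sqrt(441))/2 = (1 + 21)/2 = 11


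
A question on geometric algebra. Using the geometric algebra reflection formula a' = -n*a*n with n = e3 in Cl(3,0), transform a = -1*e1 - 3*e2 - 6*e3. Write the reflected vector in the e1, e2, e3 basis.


Reflection formula: a' = -n*a*n, with n = e3 (unit vector, n^2 = 1).
For reflection through hyperplane perp to e3:
The component along e3 flips sign, others stay.
a = (-1, -3, -6)
a' = (-1, -3, 6)
a' = -1*e1 - 3*e2 + 6*e3


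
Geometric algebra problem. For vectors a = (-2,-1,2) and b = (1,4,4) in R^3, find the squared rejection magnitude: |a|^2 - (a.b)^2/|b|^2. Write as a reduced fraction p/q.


|a|^2 = (-2)^2 + (-1)^2 + 2^2 = 9
|b|^2 = 1^2 + 4^2 + 4^2 = 33
a . b = (-2)*1 + (-1)*4 + 2*4 = 2
(a.b)^2 = 2^2 = 4
|rej|^2 = 9 - 4/33
= (297 - 4)/33
= 293/33
In lowest terms: 293/33


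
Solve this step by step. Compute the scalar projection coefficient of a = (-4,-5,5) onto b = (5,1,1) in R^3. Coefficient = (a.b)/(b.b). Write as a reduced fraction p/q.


Projection coefficient = (a . b) / (b . b)
a . b = (-4)*5 + (-5)*1 + 5*1
= -20 + (-5) + 5 = -20
b . b = 5^2 + 1^2 + 1^2
= 25 + 1 + 1 = 27
Coefficient = -20/27
In lowest terms: -20/27


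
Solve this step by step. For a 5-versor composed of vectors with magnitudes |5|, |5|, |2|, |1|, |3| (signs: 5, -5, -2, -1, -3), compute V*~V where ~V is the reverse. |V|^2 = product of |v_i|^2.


Each vector v_i has |v_i|^2 = s_i^2
Squared scales: 5^2 = 25, (-5)^2 = 25, (-2)^2 = 4, (-1)^2 = 1, (-3)^2 = 9
|V|^2 = 25 * 25 * 4 * 1 * 9
= 22500


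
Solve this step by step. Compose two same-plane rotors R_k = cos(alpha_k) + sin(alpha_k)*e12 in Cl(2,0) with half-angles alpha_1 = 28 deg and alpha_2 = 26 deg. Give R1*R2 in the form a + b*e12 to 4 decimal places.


Same-plane rotors commute and their half-angles add:
R1*R2 = cos(a1 + a2) + sin(a1 + a2)*e12.
a1 + a2 = 28 + 26 = 54 deg
cos(54 deg) = 0.5878
sin(54 deg) = 0.8090
R1*R2 = 0.5878 + 0.8090*e12


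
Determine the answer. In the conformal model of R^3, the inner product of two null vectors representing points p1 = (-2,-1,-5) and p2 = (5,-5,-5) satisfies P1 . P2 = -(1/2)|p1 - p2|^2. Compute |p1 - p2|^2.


p1 - p2 = (-7, 4, 0)
|p1 - p2|^2 = (-7)^2 + 4^2 + 0^2
= 49 + 16 + 0
= 65


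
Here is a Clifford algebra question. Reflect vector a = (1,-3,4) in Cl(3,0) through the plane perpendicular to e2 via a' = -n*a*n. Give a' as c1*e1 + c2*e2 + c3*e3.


Reflection formula: a' = -n*a*n, with n = e2 (unit vector, n^2 = 1).
For reflection through hyperplane perp to e2:
The component along e2 flips sign, others stay.
a = (1, -3, 4)
a' = (1, 3, 4)
a' = 1*e1 + 3*e2 + 4*e3


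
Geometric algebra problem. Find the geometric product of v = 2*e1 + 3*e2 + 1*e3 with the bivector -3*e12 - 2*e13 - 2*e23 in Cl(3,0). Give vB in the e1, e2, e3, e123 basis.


vB has grade-1 (vector) and grade-3 (trivector) parts: vB = (v _| B) + (v ^ B).
Vector part <vB>_1:
  e1: -v2*b12 - v3*b13 = -(3)*(-3) - (1)*(-2) = 11
  e2: v1*b12 - v3*b23 = (2)*(-3) - (1)*(-2) = -4
  e3: v1*b13 + v2*b23 = (2)*(-2) + (3)*(-2) = -10
Trivector part <vB>_3:
  e123: v1*b23 - v2*b13 + v3*b12 = (2)*(-2) - (3)*(-2) + (1)*(-3) = -1
vB = 11*e1 - 4*e2 - 10*e3 - 1*e123


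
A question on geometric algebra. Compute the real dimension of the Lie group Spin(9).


Spin(n) double-covers SO(n); both have Lie algebra so(n) of dimension n(n-1)/2.
n = 9
n(n-1) = 9 * 8 = 72
dim Spin(9) = 72/2 = 36


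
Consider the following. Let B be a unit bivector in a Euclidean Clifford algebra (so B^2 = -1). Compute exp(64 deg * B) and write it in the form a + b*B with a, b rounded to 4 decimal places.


For a unit bivector B with B^2 = -1, the exponential series gives
e^(theta*B) = cos(theta) + sin(theta)*B (the GA analogue of Euler's formula).
theta = 64 degrees = 1.117011 rad
cos(64 deg) = 0.4384
sin(64 deg) = 0.8988
exp(theta*B) = 0.4384 + 0.8988*B


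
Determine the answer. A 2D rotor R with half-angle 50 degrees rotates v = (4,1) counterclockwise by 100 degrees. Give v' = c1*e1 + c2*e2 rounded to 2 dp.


Rotor R = cos(50deg) - sin(50deg)*e12
Rotation angle theta = 2 * 50 = 100 degrees
v' = R*v*~R rotates v by theta.
cos(100deg) = -0.1736, sin(100deg) = 0.9848
v'_1 = 4*cos(100deg) - 1*sin(100deg)
= 4*(-0.1736) - 1*0.9848
= -1.68
v'_2 = 4*sin(100deg) + 1*cos(100deg)
= 4*0.9848 + 1*(-0.1736)
= 3.77
v' = -1.68*e1 + 3.77*e2


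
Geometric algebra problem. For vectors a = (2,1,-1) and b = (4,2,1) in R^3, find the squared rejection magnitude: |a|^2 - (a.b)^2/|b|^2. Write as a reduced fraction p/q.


|a|^2 = 2^2 + 1^2 + (-1)^2 = 6
|b|^2 = 4^2 + 2^2 + 1^2 = 21
a . b = 2*4 + 1*2 + (-1)*1 = 9
(a.b)^2 = 9^2 = 81
|rej|^2 = 6 - 81/21
= (126 - 81)/21
= 45/21
In lowest terms: 15/7


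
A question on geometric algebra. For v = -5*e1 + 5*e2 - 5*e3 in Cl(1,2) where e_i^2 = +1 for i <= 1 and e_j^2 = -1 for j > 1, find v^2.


v^2 = sum of c_i^2 * e_i^2
Positive signature terms (e_i^2 = +1): (-5)^2 = 25
Negative signature terms (e_j^2 = -1): 5^2 + (-5)^2 = 50
v^2 = 25 - 50 = -25


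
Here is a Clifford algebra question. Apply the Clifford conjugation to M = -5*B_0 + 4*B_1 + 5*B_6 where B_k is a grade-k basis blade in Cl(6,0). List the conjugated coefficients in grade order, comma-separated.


Clifford conjugate sign for grade k: (-1)^(k(k+1)/2)
Grade 0: (-1)^(0*1/2) = (-1)^0 = 1, coeff -5 -> -5
Grade 1: (-1)^(1*2/2) = (-1)^1 = -1, coeff 4 -> -4
Grade 6: (-1)^(6*7/2) = (-1)^21 = -1, coeff 5 -> -5
Conjugated coefficients: -5, -4, -5


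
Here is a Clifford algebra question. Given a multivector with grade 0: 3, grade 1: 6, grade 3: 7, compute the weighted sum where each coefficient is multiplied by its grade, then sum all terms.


Grade-weighted sum = sum of grade_k * coefficient_k
0*3 = 0
1*6 = 6
3*7 = 21
Total = 0 + 6 + 21 = 27


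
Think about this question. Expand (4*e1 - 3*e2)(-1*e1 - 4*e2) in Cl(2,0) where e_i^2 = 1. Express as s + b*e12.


Expand: (4*e1 - 3*e2)(-1*e1 - 4*e2)
= 4*(-1)*e1e1 + 4*(-4)*e1e2 + (-3)*(-1)*e2e1 + (-3)*(-4)*e2e2
Using e1^2 = e2^2 = 1, e2e1 = -e1e2:
Scalar part s = 4*(-1) + (-3)*(-4) = -4 + 12 = 8
Bivector part b = 4*(-4) - (-3)*(-1) = -16 - 3 = -19
uv = 8 - 19*e12


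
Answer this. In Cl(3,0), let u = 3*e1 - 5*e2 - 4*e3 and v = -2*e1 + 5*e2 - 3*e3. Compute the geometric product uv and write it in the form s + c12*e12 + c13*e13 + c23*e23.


In Cl(3,0): e_i^2 = 1, e_ie_j = -e_je_i for i != j.
Scalar part = u . v = 3*(-2) + (-5)*5 + (-4)*(-3)
= -6 + (-25) + 12 = -19
e12 coeff = 3*5 - (-5)*(-2) = 15 - 10 = 5
e13 coeff = 3*(-3) - (-4)*(-2) = -9 - 8 = -17
e23 coeff = (-5)*(-3) - (-4)*5 = 15 - (-20) = 35
uv = -19 + 5*e12 - 17*e13 + 35*e23


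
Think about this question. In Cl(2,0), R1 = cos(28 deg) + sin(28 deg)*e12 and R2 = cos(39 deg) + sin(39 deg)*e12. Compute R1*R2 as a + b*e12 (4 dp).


Same-plane rotors commute and their half-angles add:
R1*R2 = cos(a1 + a2) + sin(a1 + a2)*e12.
a1 + a2 = 28 + 39 = 67 deg
cos(67 deg) = 0.3907
sin(67 deg) = 0.9205
R1*R2 = 0.3907 + 0.9205*e12


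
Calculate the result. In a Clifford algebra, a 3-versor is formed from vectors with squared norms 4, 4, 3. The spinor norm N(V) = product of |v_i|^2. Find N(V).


Spinor norm N(V) = |v1|^2 * |v2|^2 * ... * |v3|^2
= 4 * 4 * 3
Running product: 4, 16, 48
N(V) = 48


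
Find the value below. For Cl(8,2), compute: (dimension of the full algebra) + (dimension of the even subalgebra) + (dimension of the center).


n = 8 + 2 = 10
Total dim = 2^10 = 1024
Even subalgebra dim = 2^9 = 512
n is even, so center dim = 1
Sum = 1024 + 512 + 1 = 1537


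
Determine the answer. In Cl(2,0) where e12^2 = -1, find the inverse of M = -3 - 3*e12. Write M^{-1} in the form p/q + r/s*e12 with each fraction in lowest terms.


M = -3 - 3*e12, where e12^2 = -1.
Since M commutes with its reverse ~M = a - b*e12, M * ~M = a^2 - b^2*e12^2 = a^2 + b^2.
So M^{-1} = ~M / (a^2 + b^2) = (a - b*e12)/(a^2 + b^2).
a^2 + b^2 = 9 + 9 = 18
Scalar part = -3/18 = -1/6
Bivector coeff = 3/18 = 1/6
M^{-1} = -1/6 + 1/6*e12


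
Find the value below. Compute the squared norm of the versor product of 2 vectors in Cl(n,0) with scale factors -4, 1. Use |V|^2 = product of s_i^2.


Each vector v_i has |v_i|^2 = s_i^2
Squared scales: (-4)^2 = 16, 1^2 = 1
|V|^2 = 16 * 1
= 16


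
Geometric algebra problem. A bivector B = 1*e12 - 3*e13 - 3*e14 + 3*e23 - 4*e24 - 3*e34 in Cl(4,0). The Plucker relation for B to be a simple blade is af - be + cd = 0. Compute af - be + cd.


Plucker relation: af - be + cd
a*f = 1*(-3) = -3
b*e = (-3)*(-4) = 12
c*d = (-3)*3 = -9
af - be + cd = -3 - 12 + (-9)
= -24


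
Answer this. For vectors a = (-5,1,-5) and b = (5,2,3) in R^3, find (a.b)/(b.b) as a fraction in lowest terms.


Projection coefficient = (a . b) / (b . b)
a . b = (-5)*5 + 1*2 + (-5)*3
= -25 + 2 + (-15) = -38
b . b = 5^2 + 2^2 + 3^2
= 25 + 4 + 9 = 38
Coefficient = -38/38
In lowest terms: -1/1


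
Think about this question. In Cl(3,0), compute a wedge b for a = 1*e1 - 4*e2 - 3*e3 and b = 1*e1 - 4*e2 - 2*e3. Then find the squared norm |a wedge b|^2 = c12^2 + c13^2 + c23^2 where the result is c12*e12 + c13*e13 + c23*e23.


a wedge b = (a1*b2 - a2*b1)*e12 + (a1*b3 - a3*b1)*e13 + (a2*b3 - a3*b2)*e23
e12 coeff: 1*(-4) - (-4)*1 = -4 - (-4) = 0
e13 coeff: 1*(-2) - (-3)*1 = -2 - (-3) = 1
e23 coeff: (-4)*(-2) - (-3)*(-4) = 8 - 12 = -4
|a wedge b|^2 = 0^2 + 1^2 + (-4)^2
= 0 + 1 + 16
= 17


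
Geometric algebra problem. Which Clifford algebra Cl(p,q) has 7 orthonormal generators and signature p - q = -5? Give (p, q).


We need p + q = 7 and p - q = -5.
Adding: 2p = 7 + (-5) = 2, so p = 1.
Then q = 7 - 1 = 6.
(p, q) = (1, 6)


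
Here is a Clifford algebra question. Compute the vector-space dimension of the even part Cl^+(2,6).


Even subalgebra dimension = 2^(n-1)
n = 2 + 6 = 8
2^(8 - 1) = 2^7 = 128
Verification: sum of C(8,k) for even k = 1 + 28 + 70 + 28 + 1 = 128
Result = 128


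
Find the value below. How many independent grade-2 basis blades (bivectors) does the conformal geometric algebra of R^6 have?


The conformal model of R^6 uses Cl(7,1) with m = 6 + 2 = 8 generators.
Number of grade-2 blades = C(m, 2) = C(8, 2)
= 8*7/2 = 28


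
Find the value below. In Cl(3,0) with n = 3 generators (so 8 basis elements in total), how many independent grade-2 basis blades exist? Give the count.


Number of grade-k basis blades in Cl(p,q) with n = p + q is C(n, k).
n = 3 + 0 = 3
C(3, 2) = 3! / (2! * 1!)
= 6 / (2 * 1)
= 3


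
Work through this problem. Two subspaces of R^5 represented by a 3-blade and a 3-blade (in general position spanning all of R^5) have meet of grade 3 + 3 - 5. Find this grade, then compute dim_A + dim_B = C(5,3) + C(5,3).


Meet grade = grade(A) + grade(B) - n
= 3 + 3 - 5 = 1
C(5,3) = 10
C(5,3) = 10
dim_A + dim_B = 10 + 10 = 20


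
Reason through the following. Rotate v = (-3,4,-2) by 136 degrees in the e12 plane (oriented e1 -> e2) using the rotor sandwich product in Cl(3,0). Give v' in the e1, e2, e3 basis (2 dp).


Rotor R = cos(68deg) - sin(68deg)*e12
Rotation angle theta = 2 * 68 = 136 degrees in the e12 plane (e1 -> e2).
The component perpendicular to the plane (e3) is invariant: v'_3 = v3 = -2.00
cos(136deg) = -0.7193, sin(136deg) = 0.6947
v'_1 = v1*cos(theta) - v2*sin(theta) = -3*(-0.7193) - 4*0.6947 = -0.62
v'_2 = v1*sin(theta) + v2*cos(theta) = -3*0.6947 + 4*(-0.7193) = -4.96
v' = -0.62*e1 - 4.96*e2 - 2.00*e3


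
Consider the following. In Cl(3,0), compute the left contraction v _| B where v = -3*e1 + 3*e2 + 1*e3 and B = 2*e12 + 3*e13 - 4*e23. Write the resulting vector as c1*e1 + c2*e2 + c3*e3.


Left contraction v _| B = <vB>_1 (grade-1 part of the geometric product vB).
Using e1_|e12 = e2, e2_|e12 = -e1, e1_|e13 = e3, e3_|e13 = -e1, e2_|e23 = e3, e3_|e23 = -e2:
e1 coeff: -v2*b12 - v3*b13 = -(3)*(2) - (1)*(3) = -9
e2 coeff: v1*b12 - v3*b23 = (-3)*(2) - (1)*(-4) = -2
e3 coeff: v1*b13 + v2*b23 = (-3)*(3) + (3)*(-4) = -21
v _| B = -9*e1 - 2*e2 - 21*e3


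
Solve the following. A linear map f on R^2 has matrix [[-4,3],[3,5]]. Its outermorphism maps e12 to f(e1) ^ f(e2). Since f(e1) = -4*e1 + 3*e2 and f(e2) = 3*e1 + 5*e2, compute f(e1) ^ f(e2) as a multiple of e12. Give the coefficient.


The outermorphism of a linear map f sends e1^e2 to f(e1)^f(e2).
f(e1) = -4*e1 + 3*e2
f(e2) = 3*e1 + 5*e2
f(e1) ^ f(e2) = (-4*e1 + 3*e2) ^ (3*e1 + 5*e2)
= (-4)*5*e12 + 3*3*e21
= (-20 - 9)*e12
= -29*e12
Coefficient = -29


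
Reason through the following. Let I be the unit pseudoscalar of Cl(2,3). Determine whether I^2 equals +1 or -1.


The pseudoscalar I = e1...e_n (product of all n generators) of Cl(p,q) satisfies I^2 = (-1)^(q + n(n-1)/2).
p = 2, q = 3, n = p + q = 5
n(n-1)/2 = 5 * 4 / 2 = 10
Exponent = q + n(n-1)/2 = 3 + 10 = 13
I^2 = (-1)^13 = -1


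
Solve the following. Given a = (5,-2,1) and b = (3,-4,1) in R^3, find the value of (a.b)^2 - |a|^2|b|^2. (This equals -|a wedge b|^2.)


a . b = 5*3 + (-2)*(-4) + 1*1
= 15 + 8 + 1 = 24
|a|^2 = 5^2 + (-2)^2 + 1^2 = 30
|b|^2 = 3^2 + (-4)^2 + 1^2 = 26
(a.b)^2 = 24^2 = 576
|a|^2 * |b|^2 = 30 * 26 = 780
Result = 576 - 780 = -204


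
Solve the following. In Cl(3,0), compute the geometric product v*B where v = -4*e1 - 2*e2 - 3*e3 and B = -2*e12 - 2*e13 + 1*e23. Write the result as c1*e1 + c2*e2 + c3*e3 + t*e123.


vB has grade-1 (vector) and grade-3 (trivector) parts: vB = (v _| B) + (v ^ B).
Vector part <vB>_1:
  e1: -v2*b12 - v3*b13 = -(-2)*(-2) - (-3)*(-2) = -10
  e2: v1*b12 - v3*b23 = (-4)*(-2) - (-3)*(1) = 11
  e3: v1*b13 + v2*b23 = (-4)*(-2) + (-2)*(1) = 6
Trivector part <vB>_3:
  e123: v1*b23 - v2*b13 + v3*b12 = (-4)*(1) - (-2)*(-2) + (-3)*(-2) = -2
vB = -10*e1 + 11*e2 + 6*e3 - 2*e123


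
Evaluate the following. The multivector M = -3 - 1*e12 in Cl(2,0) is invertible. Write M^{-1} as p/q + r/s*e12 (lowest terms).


M = -3 - 1*e12, where e12^2 = -1.
Since M commutes with its reverse ~M = a - b*e12, M * ~M = a^2 - b^2*e12^2 = a^2 + b^2.
So M^{-1} = ~M / (a^2 + b^2) = (a - b*e12)/(a^2 + b^2).
a^2 + b^2 = 9 + 1 = 10
Scalar part = -3/10 = -3/10
Bivector coeff = 1/10 = 1/10
M^{-1} = -3/10 + 1/10*e12


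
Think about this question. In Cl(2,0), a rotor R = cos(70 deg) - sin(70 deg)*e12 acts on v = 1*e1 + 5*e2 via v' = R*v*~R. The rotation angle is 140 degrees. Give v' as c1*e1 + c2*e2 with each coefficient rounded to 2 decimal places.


Rotor R = cos(70deg) - sin(70deg)*e12
Rotation angle theta = 2 * 70 = 140 degrees
v' = R*v*~R rotates v by theta.
cos(140deg) = -0.7660, sin(140deg) = 0.6428
v'_1 = 1*cos(140deg) - 5*sin(140deg)
= 1*(-0.7660) - 5*0.6428
= -3.98
v'_2 = 1*sin(140deg) + 5*cos(140deg)
= 1*0.6428 + 5*(-0.7660)
= -3.19
v' = -3.98*e1 - 3.19*e2


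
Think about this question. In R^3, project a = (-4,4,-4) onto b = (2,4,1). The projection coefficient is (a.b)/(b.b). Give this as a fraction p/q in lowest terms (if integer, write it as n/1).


Projection coefficient = (a . b) / (b . b)
a . b = (-4)*2 + 4*4 + (-4)*1
= -8 + 16 + (-4) = 4
b . b = 2^2 + 4^2 + 1^2
= 4 + 16 + 1 = 21
Coefficient = 4/21
In lowest terms: 4/21


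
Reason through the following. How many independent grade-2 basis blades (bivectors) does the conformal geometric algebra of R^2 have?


The conformal model of R^2 uses Cl(3,1) with m = 2 + 2 = 4 generators.
Number of grade-2 blades = C(m, 2) = C(4, 2)
= 4*3/2 = 6


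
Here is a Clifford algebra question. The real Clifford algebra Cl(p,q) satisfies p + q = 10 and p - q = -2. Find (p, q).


We need p + q = 10 and p - q = -2.
Adding: 2p = 10 + (-2) = 8, so p = 4.
Then q = 10 - 4 = 6.
(p, q) = (4, 6)


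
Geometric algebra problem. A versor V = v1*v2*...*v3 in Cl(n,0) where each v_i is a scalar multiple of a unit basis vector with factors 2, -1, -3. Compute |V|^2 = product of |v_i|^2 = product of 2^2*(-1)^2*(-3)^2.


Each vector v_i has |v_i|^2 = s_i^2
Squared scales: 2^2 = 4, (-1)^2 = 1, (-3)^2 = 9
|V|^2 = 4 * 1 * 9
= 36


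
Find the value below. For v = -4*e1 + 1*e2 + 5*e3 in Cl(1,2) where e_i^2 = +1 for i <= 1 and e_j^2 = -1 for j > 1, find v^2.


v^2 = sum of c_i^2 * e_i^2
Positive signature terms (e_i^2 = +1): (-4)^2 = 16
Negative signature terms (e_j^2 = -1): 1^2 + 5^2 = 26
v^2 = 16 - 26 = -10


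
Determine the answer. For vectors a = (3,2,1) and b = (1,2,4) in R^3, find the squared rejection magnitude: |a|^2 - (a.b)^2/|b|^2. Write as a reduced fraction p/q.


|a|^2 = 3^2 + 2^2 + 1^2 = 14
|b|^2 = 1^2 + 2^2 + 4^2 = 21
a . b = 3*1 + 2*2 + 1*4 = 11
(a.b)^2 = 11^2 = 121
|rej|^2 = 14 - 121/21
= (294 - 121)/21
= 173/21
In lowest terms: 173/21


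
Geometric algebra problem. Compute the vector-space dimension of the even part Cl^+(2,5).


Even subalgebra dimension = 2^(n-1)
n = 2 + 5 = 7
2^(7 - 1) = 2^6 = 64
Verification: sum of C(7,k) for even k = 1 + 21 + 35 + 7 = 64
Result = 64


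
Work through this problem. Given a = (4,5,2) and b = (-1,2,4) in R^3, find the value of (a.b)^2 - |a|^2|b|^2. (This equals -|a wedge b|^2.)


a . b = 4*(-1) + 5*2 + 2*4
= -4 + 10 + 8 = 14
|a|^2 = 4^2 + 5^2 + 2^2 = 45
|b|^2 = (-1)^2 + 2^2 + 4^2 = 21
(a.b)^2 = 14^2 = 196
|a|^2 * |b|^2 = 45 * 21 = 945
Result = 196 - 945 = -749


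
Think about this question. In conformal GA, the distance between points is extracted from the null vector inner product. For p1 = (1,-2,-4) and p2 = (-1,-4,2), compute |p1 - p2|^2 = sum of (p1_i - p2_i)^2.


p1 - p2 = (2, 2, -6)
|p1 - p2|^2 = 2^2 + 2^2 + (-6)^2
= 4 + 4 + 36
= 44


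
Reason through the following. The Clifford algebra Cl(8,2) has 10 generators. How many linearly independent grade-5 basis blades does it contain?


Number of grade-k basis blades in Cl(p,q) with n = p + q is C(n, k).
n = 8 + 2 = 10
C(10, 5) = 10! / (5! * 5!)
= 3628800 / (120 * 120)
= 252


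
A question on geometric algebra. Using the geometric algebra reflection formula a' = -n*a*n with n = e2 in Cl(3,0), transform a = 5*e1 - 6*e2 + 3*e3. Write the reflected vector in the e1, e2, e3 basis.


Reflection formula: a' = -n*a*n, with n = e2 (unit vector, n^2 = 1).
For reflection through hyperplane perp to e2:
The component along e2 flips sign, others stay.
a = (5, -6, 3)
a' = (5, 6, 3)
a' = 5*e1 + 6*e2 + 3*e3


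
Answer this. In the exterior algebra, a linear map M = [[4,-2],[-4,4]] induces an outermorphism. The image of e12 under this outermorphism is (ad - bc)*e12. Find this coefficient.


The outermorphism of a linear map f sends e1^e2 to f(e1)^f(e2).
f(e1) = 4*e1 - 4*e2
f(e2) = -2*e1 + 4*e2
f(e1) ^ f(e2) = (4*e1 - 4*e2) ^ (-2*e1 + 4*e2)
= 4*4*e12 + (-4)*(-2)*e21
= (16 - 8)*e12
= 8*e12
Coefficient = 8


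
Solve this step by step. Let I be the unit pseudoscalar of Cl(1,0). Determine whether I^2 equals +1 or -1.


The pseudoscalar I = e1...e_n (product of all n generators) of Cl(p,q) satisfies I^2 = (-1)^(q + n(n-1)/2).
p = 1, q = 0, n = p + q = 1
n(n-1)/2 = 1 * 0 / 2 = 0
Exponent = q + n(n-1)/2 = 0 + 0 = 0
I^2 = (-1)^0 = +1


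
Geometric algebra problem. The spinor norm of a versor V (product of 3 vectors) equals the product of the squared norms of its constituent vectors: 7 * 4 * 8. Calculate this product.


Spinor norm N(V) = |v1|^2 * |v2|^2 * ... * |v3|^2
= 7 * 4 * 8
Running product: 7, 28, 224
N(V) = 224


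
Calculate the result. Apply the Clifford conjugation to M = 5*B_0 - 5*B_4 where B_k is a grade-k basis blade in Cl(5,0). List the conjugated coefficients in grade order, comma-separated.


Clifford conjugate sign for grade k: (-1)^(k(k+1)/2)
Grade 0: (-1)^(0*1/2) = (-1)^0 = 1, coeff 5 -> 5
Grade 4: (-1)^(4*5/2) = (-1)^10 = 1, coeff -5 -> -5
Conjugated coefficients: 5, -5


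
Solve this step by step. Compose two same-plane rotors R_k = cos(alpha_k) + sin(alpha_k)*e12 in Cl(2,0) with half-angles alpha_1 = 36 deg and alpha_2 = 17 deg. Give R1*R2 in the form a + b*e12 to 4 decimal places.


Same-plane rotors commute and their half-angles add:
R1*R2 = cos(a1 + a2) + sin(a1 + a2)*e12.
a1 + a2 = 36 + 17 = 53 deg
cos(53 deg) = 0.6018
sin(53 deg) = 0.7986
R1*R2 = 0.6018 + 0.7986*e12


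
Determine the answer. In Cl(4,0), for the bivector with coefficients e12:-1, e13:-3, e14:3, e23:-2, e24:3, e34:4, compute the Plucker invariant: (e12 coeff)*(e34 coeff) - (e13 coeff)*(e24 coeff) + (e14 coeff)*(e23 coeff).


Plucker relation: af - be + cd
a*f = (-1)*4 = -4
b*e = (-3)*3 = -9
c*d = 3*(-2) = -6
af - be + cd = -4 - (-9) + (-6)
= -1


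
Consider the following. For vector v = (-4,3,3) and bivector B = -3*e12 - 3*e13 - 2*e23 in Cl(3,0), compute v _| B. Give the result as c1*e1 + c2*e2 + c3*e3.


Left contraction v _| B = <vB>_1 (grade-1 part of the geometric product vB).
Using e1_|e12 = e2, e2_|e12 = -e1, e1_|e13 = e3, e3_|e13 = -e1, e2_|e23 = e3, e3_|e23 = -e2:
e1 coeff: -v2*b12 - v3*b13 = -(3)*(-3) - (3)*(-3) = 18
e2 coeff: v1*b12 - v3*b23 = (-4)*(-3) - (3)*(-2) = 18
e3 coeff: v1*b13 + v2*b23 = (-4)*(-3) + (3)*(-2) = 6
v _| B = 18*e1 + 18*e2 + 6*e3


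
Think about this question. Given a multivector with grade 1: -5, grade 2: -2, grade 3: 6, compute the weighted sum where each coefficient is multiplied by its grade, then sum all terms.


Grade-weighted sum = sum of grade_k * coefficient_k
1*(-5) = -5
2*(-2) = -4
3*6 = 18
Total = -5 + (-4) + 18 = 9


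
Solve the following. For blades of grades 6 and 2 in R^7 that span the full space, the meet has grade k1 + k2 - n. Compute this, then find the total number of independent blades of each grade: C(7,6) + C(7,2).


Meet grade = grade(A) + grade(B) - n
= 6 + 2 - 7 = 1
C(7,6) = 7
C(7,2) = 21
dim_A + dim_B = 7 + 21 = 28


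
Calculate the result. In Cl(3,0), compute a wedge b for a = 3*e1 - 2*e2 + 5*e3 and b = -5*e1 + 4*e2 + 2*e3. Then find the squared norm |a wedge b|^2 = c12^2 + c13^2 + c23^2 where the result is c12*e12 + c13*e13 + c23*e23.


a wedge b = (a1*b2 - a2*b1)*e12 + (a1*b3 - a3*b1)*e13 + (a2*b3 - a3*b2)*e23
e12 coeff: 3*4 - (-2)*(-5) = 12 - 10 = 2
e13 coeff: 3*2 - 5*(-5) = 6 - (-25) = 31
e23 coeff: (-2)*2 - 5*4 = -4 - 20 = -24
|a wedge b|^2 = 2^2 + 31^2 + (-24)^2
= 4 + 961 + 576
= 1541


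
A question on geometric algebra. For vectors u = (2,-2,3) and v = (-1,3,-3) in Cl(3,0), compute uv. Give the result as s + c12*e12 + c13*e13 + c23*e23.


In Cl(3,0): e_i^2 = 1, e_ie_j = -e_je_i for i != j.
Scalar part = u . v = 2*(-1) + (-2)*3 + 3*(-3)
= -2 + (-6) + (-9) = -17
e12 coeff = 2*3 - (-2)*(-1) = 6 - 2 = 4
e13 coeff = 2*(-3) - 3*(-1) = -6 - (-3) = -3
e23 coeff = (-2)*(-3) - 3*3 = 6 - 9 = -3
uv = -17 + 4*e12 - 3*e13 - 3*e23


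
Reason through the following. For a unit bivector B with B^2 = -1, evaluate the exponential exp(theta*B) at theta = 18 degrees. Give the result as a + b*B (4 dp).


For a unit bivector B with B^2 = -1, the exponential series gives
e^(theta*B) = cos(theta) + sin(theta)*B (the GA analogue of Euler's formula).
theta = 18 degrees = 0.314159 rad
cos(18 deg) = 0.9511
sin(18 deg) = 0.3090
exp(theta*B) = 0.9511 + 0.3090*B


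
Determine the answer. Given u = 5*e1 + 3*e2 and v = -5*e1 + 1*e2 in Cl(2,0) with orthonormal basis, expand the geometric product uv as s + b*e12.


Expand: (5*e1 + 3*e2)(-5*e1 + 1*e2)
= 5*(-5)*e1e1 + 5*1*e1e2 + 3*(-5)*e2e1 + 3*1*e2e2
Using e1^2 = e2^2 = 1, e2e1 = -e1e2:
Scalar part s = 5*(-5) + 3*1 = -25 + 3 = -22
Bivector part b = 5*1 - 3*(-5) = 5 - (-15) = 20
uv = -22 + 20*e12


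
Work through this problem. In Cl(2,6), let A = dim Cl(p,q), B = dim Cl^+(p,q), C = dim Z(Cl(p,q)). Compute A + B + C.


n = 2 + 6 = 8
Total dim = 2^8 = 256
Even subalgebra dim = 2^7 = 128
n is even, so center dim = 1
Sum = 256 + 128 + 1 = 385


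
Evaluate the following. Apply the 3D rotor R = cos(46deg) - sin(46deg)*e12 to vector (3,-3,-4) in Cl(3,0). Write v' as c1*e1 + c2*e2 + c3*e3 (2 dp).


Rotor R = cos(46deg) - sin(46deg)*e12
Rotation angle theta = 2 * 46 = 92 degrees in the e12 plane (e1 -> e2).
The component perpendicular to the plane (e3) is invariant: v'_3 = v3 = -4.00
cos(92deg) = -0.0349, sin(92deg) = 0.9994
v'_1 = v1*cos(theta) - v2*sin(theta) = 3*(-0.0349) - (-3)*0.9994 = 2.89
v'_2 = v1*sin(theta) + v2*cos(theta) = 3*0.9994 + (-3)*(-0.0349) = 3.10
v' = 2.89*e1 + 3.10*e2 - 4.00*e3


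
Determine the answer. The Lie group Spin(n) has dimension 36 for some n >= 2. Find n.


dim Spin(n) = dim so(n) = n(n-1)/2.
Solve n(n-1)/2 = 36, i.e. n^2 - n - 72 = 0.
Discriminant = 1 + 8*36 = 289
n = (1 + sqrt(289))/2 = (1 + 17)/2 = 9


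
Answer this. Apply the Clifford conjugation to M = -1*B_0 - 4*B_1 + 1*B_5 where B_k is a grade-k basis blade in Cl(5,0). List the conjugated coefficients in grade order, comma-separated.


Clifford conjugate sign for grade k: (-1)^(k(k+1)/2)
Grade 0: (-1)^(0*1/2) = (-1)^0 = 1, coeff -1 -> -1
Grade 1: (-1)^(1*2/2) = (-1)^1 = -1, coeff -4 -> 4
Grade 5: (-1)^(5*6/2) = (-1)^15 = -1, coeff 1 -> -1
Conjugated coefficients: -1, 4, -1


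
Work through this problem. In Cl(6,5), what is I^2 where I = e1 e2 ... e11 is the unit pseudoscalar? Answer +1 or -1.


The pseudoscalar I = e1...e_n (product of all n generators) of Cl(p,q) satisfies I^2 = (-1)^(q + n(n-1)/2).
p = 6, q = 5, n = p + q = 11
n(n-1)/2 = 11 * 10 / 2 = 55
Exponent = q + n(n-1)/2 = 5 + 55 = 60
I^2 = (-1)^60 = +1


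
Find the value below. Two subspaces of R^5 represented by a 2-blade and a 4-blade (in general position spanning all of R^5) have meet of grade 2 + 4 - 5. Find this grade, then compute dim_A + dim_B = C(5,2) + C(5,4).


Meet grade = grade(A) + grade(B) - n
= 2 + 4 - 5 = 1
C(5,2) = 10
C(5,4) = 5
dim_A + dim_B = 10 + 5 = 15


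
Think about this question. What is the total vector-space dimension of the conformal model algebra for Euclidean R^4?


The conformal model of R^4 uses Cl(5,1): the 4 Euclidean generators plus two extra orthogonal generators e+ (e+^2 = +1) and e- (e-^2 = -1), from which the null vectors e0, einf are built.
Number of generators m = 4 + 2 = 6.
dim Cl(p,q) = 2^m = 2^6 = 64


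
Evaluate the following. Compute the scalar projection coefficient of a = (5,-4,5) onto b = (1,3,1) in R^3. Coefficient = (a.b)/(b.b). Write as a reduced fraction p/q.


Projection coefficient = (a . b) / (b . b)
a . b = 5*1 + (-4)*3 + 5*1
= 5 + (-12) + 5 = -2
b . b = 1^2 + 3^2 + 1^2
= 1 + 9 + 1 = 11
Coefficient = -2/11
In lowest terms: -2/11


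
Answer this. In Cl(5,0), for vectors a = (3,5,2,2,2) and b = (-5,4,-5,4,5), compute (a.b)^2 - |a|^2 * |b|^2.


a . b = 3*(-5) + 5*4 + 2*(-5) + 2*4 + 2*5
= -15 + 20 + (-10) + 8 + 10 = 13
|a|^2 = 3^2 + 5^2 + 2^2 + 2^2 + 2^2 = 46
|b|^2 = (-5)^2 + 4^2 + (-5)^2 + 4^2 + 5^2 = 107
(a.b)^2 = 13^2 = 169
|a|^2 * |b|^2 = 46 * 107 = 4922
Result = 169 - 4922 = -4753


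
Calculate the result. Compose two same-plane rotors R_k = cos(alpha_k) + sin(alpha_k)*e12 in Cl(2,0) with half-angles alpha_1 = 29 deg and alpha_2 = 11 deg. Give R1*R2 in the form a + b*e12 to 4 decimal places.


Same-plane rotors commute and their half-angles add:
R1*R2 = cos(a1 + a2) + sin(a1 + a2)*e12.
a1 + a2 = 29 + 11 = 40 deg
cos(40 deg) = 0.7660
sin(40 deg) = 0.6428
R1*R2 = 0.7660 + 0.6428*e12


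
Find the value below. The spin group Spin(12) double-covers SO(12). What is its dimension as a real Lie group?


Spin(n) double-covers SO(n); both have Lie algebra so(n) of dimension n(n-1)/2.
n = 12
n(n-1) = 12 * 11 = 132
dim Spin(12) = 132/2 = 66


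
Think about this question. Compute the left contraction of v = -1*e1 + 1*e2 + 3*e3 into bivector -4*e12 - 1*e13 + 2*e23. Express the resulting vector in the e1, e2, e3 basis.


Left contraction v _| B = <vB>_1 (grade-1 part of the geometric product vB).
Using e1_|e12 = e2, e2_|e12 = -e1, e1_|e13 = e3, e3_|e13 = -e1, e2_|e23 = e3, e3_|e23 = -e2:
e1 coeff: -v2*b12 - v3*b13 = -(1)*(-4) - (3)*(-1) = 7
e2 coeff: v1*b12 - v3*b23 = (-1)*(-4) - (3)*(2) = -2
e3 coeff: v1*b13 + v2*b23 = (-1)*(-1) + (1)*(2) = 3
v _| B = 7*e1 - 2*e2 + 3*e3


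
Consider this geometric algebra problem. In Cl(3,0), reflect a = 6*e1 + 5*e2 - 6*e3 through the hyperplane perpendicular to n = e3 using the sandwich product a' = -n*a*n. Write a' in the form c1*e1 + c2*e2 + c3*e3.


Reflection formula: a' = -n*a*n, with n = e3 (unit vector, n^2 = 1).
For reflection through hyperplane perp to e3:
The component along e3 flips sign, others stay.
a = (6, 5, -6)
a' = (6, 5, 6)
a' = 6*e1 + 5*e2 + 6*e3


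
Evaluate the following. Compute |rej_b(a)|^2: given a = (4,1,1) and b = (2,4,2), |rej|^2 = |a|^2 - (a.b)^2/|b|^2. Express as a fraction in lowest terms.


|a|^2 = 4^2 + 1^2 + 1^2 = 18
|b|^2 = 2^2 + 4^2 + 2^2 = 24
a . b = 4*2 + 1*4 + 1*2 = 14
(a.b)^2 = 14^2 = 196
|rej|^2 = 18 - 196/24
= (432 - 196)/24
= 236/24
In lowest terms: 59/6


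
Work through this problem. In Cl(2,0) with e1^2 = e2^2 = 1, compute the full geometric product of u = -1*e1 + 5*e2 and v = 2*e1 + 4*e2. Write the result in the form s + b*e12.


Expand: (-1*e1 + 5*e2)(2*e1 + 4*e2)
= (-1)*2*e1e1 + (-1)*4*e1e2 + 5*2*e2e1 + 5*4*e2e2
Using e1^2 = e2^2 = 1, e2e1 = -e1e2:
Scalar part s = (-1)*2 + 5*4 = -2 + 20 = 18
Bivector part b = (-1)*4 - 5*2 = -4 - 10 = -14
uv = 18 - 14*e12


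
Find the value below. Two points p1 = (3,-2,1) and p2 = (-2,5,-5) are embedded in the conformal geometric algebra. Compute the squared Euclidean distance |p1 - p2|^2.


p1 - p2 = (5, -7, 6)
|p1 - p2|^2 = 5^2 + (-7)^2 + 6^2
= 25 + 49 + 36
= 110


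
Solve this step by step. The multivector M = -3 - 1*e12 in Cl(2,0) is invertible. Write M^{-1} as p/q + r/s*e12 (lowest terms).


M = -3 - 1*e12, where e12^2 = -1.
Since M commutes with its reverse ~M = a - b*e12, M * ~M = a^2 - b^2*e12^2 = a^2 + b^2.
So M^{-1} = ~M / (a^2 + b^2) = (a - b*e12)/(a^2 + b^2).
a^2 + b^2 = 9 + 1 = 10
Scalar part = -3/10 = -3/10
Bivector coeff = 1/10 = 1/10
M^{-1} = -3/10 + 1/10*e12


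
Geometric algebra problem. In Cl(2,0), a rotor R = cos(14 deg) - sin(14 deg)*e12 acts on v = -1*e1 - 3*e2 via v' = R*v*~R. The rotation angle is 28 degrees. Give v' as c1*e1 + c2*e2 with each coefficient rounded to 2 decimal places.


Rotor R = cos(14deg) - sin(14deg)*e12
Rotation angle theta = 2 * 14 = 28 degrees
v' = R*v*~R rotates v by theta.
cos(28deg) = 0.8829, sin(28deg) = 0.4695
v'_1 = -1*cos(28deg) - (-3)*sin(28deg)
= -1*0.8829 - (-3)*0.4695
= 0.53
v'_2 = -1*sin(28deg) + (-3)*cos(28deg)
= -1*0.4695 + (-3)*0.8829
= -3.12
v' = 0.53*e1 - 3.12*e2


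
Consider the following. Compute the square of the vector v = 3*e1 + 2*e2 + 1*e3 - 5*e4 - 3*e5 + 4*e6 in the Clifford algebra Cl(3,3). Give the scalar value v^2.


v^2 = sum of c_i^2 * e_i^2
Positive signature terms (e_i^2 = +1): 3^2 + 2^2 + 1^2 = 14
Negative signature terms (e_j^2 = -1): (-5)^2 + (-3)^2 + 4^2 = 50
v^2 = 14 - 50 = -36


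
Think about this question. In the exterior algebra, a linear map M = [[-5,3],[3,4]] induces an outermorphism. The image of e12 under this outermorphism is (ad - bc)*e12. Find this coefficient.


The outermorphism of a linear map f sends e1^e2 to f(e1)^f(e2).
f(e1) = -5*e1 + 3*e2
f(e2) = 3*e1 + 4*e2
f(e1) ^ f(e2) = (-5*e1 + 3*e2) ^ (3*e1 + 4*e2)
= (-5)*4*e12 + 3*3*e21
= (-20 - 9)*e12
= -29*e12
Coefficient = -29
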